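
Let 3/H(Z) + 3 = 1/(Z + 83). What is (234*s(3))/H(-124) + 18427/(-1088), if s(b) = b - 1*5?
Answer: 20290765/44608 ≈ 454.87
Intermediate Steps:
s(b) = -5 + b (s(b) = b - 5 = -5 + b)
H(Z) = 3/(-3 + 1/(83 + Z)) (H(Z) = 3/(-3 + 1/(Z + 83)) = 3/(-3 + 1/(83 + Z)))
(234*s(3))/H(-124) + 18427/(-1088) = (234*(-5 + 3))/((3*(-83 - 1*(-124))/(248 + 3*(-124)))) + 18427/(-1088) = (234*(-2))/((3*(-83 + 124)/(248 - 372))) + 18427*(-1/1088) = -468/(3*41/(-124)) - 18427/1088 = -468/(3*(-1/124)*41) - 18427/1088 = -468/(-123/124) - 18427/1088 = -468*(-124/123) - 18427/1088 = 19344/41 - 18427/1088 = 20290765/44608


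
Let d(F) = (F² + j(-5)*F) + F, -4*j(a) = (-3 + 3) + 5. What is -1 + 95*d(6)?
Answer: 6553/2 ≈ 3276.5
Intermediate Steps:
j(a) = -5/4 (j(a) = -((-3 + 3) + 5)/4 = -(0 + 5)/4 = -¼*5 = -5/4)
d(F) = F² - F/4 (d(F) = (F² - 5*F/4) + F = F² - F/4)
-1 + 95*d(6) = -1 + 95*(6*(-¼ + 6)) = -1 + 95*(6*(23/4)) = -1 + 95*(69/2) = -1 + 6555/2 = 6553/2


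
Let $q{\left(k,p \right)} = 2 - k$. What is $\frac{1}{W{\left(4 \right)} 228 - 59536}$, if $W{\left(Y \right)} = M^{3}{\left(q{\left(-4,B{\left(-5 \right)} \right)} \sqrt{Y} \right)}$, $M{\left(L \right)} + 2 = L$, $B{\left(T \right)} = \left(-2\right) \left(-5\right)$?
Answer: $\frac{1}{168464} \approx 5.936 \cdot 10^{-6}$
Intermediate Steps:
$B{\left(T \right)} = 10$
$M{\left(L \right)} = -2 + L$
$W{\left(Y \right)} = \left(-2 + 6 \sqrt{Y}\right)^{3}$ ($W{\left(Y \right)} = \left(-2 + \left(2 - -4\right) \sqrt{Y}\right)^{3} = \left(-2 + \left(2 + 4\right) \sqrt{Y}\right)^{3} = \left(-2 + 6 \sqrt{Y}\right)^{3}$)
$\frac{1}{W{\left(4 \right)} 228 - 59536} = \frac{1}{8 \left(-1 + 3 \sqrt{4}\right)^{3} \cdot 228 - 59536} = \frac{1}{8 \left(-1 + 3 \cdot 2\right)^{3} \cdot 228 - 59536} = \frac{1}{8 \left(-1 + 6\right)^{3} \cdot 228 - 59536} = \frac{1}{8 \cdot 5^{3} \cdot 228 - 59536} = \frac{1}{8 \cdot 125 \cdot 228 - 59536} = \frac{1}{1000 \cdot 228 - 59536} = \frac{1}{228000 - 59536} = \frac{1}{168464}$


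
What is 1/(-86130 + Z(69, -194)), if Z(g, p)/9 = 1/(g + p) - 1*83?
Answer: -125/10859634 ≈ -1.1511e-5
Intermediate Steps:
Z(g, p) = -747 + 9/(g + p) (Z(g, p) = 9*(1/(g + p) - 1*83) = 9*(1/(g + p) - 83) = 9*(-83 + 1/(g + p)) = -747 + 9/(g + p))
1/(-86130 + Z(69, -194)) = 1/(-86130 + 9*(1 - 83*69 - 83*(-194))/(69 - 194)) = 1/(-86130 + 9*(1 - 5727 + 16102)/(-125)) = 1/(-86130 + 9*(-1/125)*10376) = 1/(-86130 - 93384/125) = 1/(-10859634/125) = -125/10859634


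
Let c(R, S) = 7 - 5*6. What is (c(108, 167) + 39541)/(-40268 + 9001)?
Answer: -39518/31267 ≈ -1.2639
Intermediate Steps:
c(R, S) = -23 (c(R, S) = 7 - 30 = -23)
(c(108, 167) + 39541)/(-40268 + 9001) = (-23 + 39541)/(-40268 + 9001) = 39518/(-31267) = 39518*(-1/31267) = -39518/31267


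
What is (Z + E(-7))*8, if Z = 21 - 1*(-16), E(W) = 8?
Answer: 360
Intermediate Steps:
Z = 37 (Z = 21 + 16 = 37)
(Z + E(-7))*8 = (37 + 8)*8 = 45*8 = 360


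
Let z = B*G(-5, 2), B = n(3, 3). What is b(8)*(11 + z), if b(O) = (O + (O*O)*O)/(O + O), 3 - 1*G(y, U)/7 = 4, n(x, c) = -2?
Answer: 1625/2 ≈ 812.50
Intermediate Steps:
G(y, U) = -7 (G(y, U) = 21 - 7*4 = 21 - 28 = -7)
B = -2
z = 14 (z = -2*(-7) = 14)
b(O) = (O + O³)/(2*O) (b(O) = (O + O²*O)/((2*O)) = (O + O³)*(1/(2*O)) = (O + O³)/(2*O))
b(8)*(11 + z) = (½ + (½)*8²)*(11 + 14) = (½ + (½)*64)*25 = (½ + 32)*25 = (65/2)*25 = 1625/2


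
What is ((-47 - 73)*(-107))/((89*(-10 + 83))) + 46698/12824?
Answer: 234028533/41658764 ≈ 5.6178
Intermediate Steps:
((-47 - 73)*(-107))/((89*(-10 + 83))) + 46698/12824 = (-120*(-107))/((89*73)) + 46698*(1/12824) = 12840/6497 + 23349/6412 = 234028533/41658764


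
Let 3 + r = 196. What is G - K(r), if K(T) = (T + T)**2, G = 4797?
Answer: -144199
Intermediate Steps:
r = 193 (r = -3 + 196 = 193)
K(T) = 4*T**2 (K(T) = (2*T)**2 = 4*T**2)
G - K(r) = 4797 - 4*193**2 = 4797 - 4*37249 = 4797 - 1*148996 = 4797 - 148996 = -144199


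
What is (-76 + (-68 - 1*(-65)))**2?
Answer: 6241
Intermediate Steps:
(-76 + (-68 - 1*(-65)))**2 = (-76 + (-68 + 65))**2 = (-76 - 3)**2 = (-79)**2 = 6241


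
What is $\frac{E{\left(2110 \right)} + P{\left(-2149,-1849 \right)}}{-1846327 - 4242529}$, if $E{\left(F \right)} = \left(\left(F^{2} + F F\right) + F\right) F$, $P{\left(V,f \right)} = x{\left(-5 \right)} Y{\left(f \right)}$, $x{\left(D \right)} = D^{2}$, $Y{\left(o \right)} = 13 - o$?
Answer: $- \frac{9396180325}{3044428} \approx -3086.4$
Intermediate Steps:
$P{\left(V,f \right)} = 325 - 25 f$ ($P{\left(V,f \right)} = \left(-5\right)^{2} \left(13 - f\right) = 25 \left(13 - f\right) = 325 - 25 f$)
$E{\left(F \right)} = F \left(F + 2 F^{2}\right)$ ($E{\left(F \right)} = \left(\left(F^{2} + F^{2}\right) + F\right) F = \left(2 F^{2} + F\right) F = \left(F + 2 F^{2}\right) F = F \left(F + 2 F^{2}\right)$)
$\frac{E{\left(2110 \right)} + P{\left(-2149,-1849 \right)}}{-1846327 - 4242529} = \frac{2110^{2} \left(1 + 2 \cdot 2110\right) + \left(325 - -46225\right)}{-1846327 - 4242529} = \frac{4452100 \left(1 + 4220\right) + \left(325 + 46225\right)}{-6088856} = \left(4452100 \cdot 4221 + 46550\right) \left(- \frac{1}{6088856}\right) = \left(18792314100 + 46550\right) \left(- \frac{1}{6088856}\right) = 18792360650 \left(- \frac{1}{6088856}\right) = - \frac{9396180325}{3044428}$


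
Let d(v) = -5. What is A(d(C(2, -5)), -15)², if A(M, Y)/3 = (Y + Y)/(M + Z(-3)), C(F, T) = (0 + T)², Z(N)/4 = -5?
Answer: 324/25 ≈ 12.960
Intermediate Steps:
Z(N) = -20 (Z(N) = 4*(-5) = -20)
C(F, T) = T²
A(M, Y) = 6*Y/(-20 + M) (A(M, Y) = 3*((Y + Y)/(M - 20)) = 3*((2*Y)/(-20 + M)) = 3*(2*Y/(-20 + M)) = 6*Y/(-20 + M))
A(d(C(2, -5)), -15)² = (6*(-15)/(-20 - 5))² = (6*(-15)/(-25))² = (6*(-15)*(-1/25))² = (18/5)² = 324/25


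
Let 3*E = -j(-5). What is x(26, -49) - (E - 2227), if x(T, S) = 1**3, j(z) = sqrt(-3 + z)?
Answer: 2228 + 2*I*sqrt(2)/3 ≈ 2228.0 + 0.94281*I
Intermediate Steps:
x(T, S) = 1
E = -2*I*sqrt(2)/3 (E = (-sqrt(-3 - 5))/3 = (-sqrt(-8))/3 = (-2*I*sqrt(2))/3 = -2*I*sqrt(2)/3 ≈ -0.94281*I)
x(26, -49) - (E - 2227) = 1 - (-2*I*sqrt(2)/3 - 2227) = 1 - (-2227 - 2*I*sqrt(2)/3) = 1 + (2227 + 2*I*sqrt(2)/3) = 2228 + 2*I*sqrt(2)/3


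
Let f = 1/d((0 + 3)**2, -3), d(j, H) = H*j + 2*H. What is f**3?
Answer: -1/35937 ≈ -2.7826e-5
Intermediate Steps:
d(j, H) = 2*H + H*j
f = -1/33 (f = 1/(-3*(2 + (0 + 3)**2)) = 1/(-3*(2 + 3**2)) = 1/(-3*(2 + 9)) = 1/(-3*11) = 1/(-33) = -1/33 ≈ -0.030303)
f**3 = (-1/33)**3 = -1/35937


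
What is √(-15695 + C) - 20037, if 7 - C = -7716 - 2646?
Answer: -20037 + I*√5326 ≈ -20037.0 + 72.979*I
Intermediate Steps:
C = 10369 (C = 7 - (-7716 - 2646) = 7 - 1*(-10362) = 7 + 10362 = 10369)
√(-15695 + C) - 20037 = √(-15695 + 10369) - 20037 = √(-5326) - 20037 = I*√5326 - 20037 = -20037 + I*√5326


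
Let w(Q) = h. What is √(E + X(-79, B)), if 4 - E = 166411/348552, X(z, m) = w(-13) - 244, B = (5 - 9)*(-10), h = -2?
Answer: I*√818283863590/58092 ≈ 15.572*I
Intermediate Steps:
w(Q) = -2
B = 40 (B = -4*(-10) = 40)
X(z, m) = -246 (X(z, m) = -2 - 244 = -246)
E = 1227797/348552 (E = 4 - 166411/348552 = 1227797/348552 ≈ 3.5226)
√(E + X(-79, B)) = √(1227797/348552 - 246) = √(-84515995/348552) = I*√818283863590/58092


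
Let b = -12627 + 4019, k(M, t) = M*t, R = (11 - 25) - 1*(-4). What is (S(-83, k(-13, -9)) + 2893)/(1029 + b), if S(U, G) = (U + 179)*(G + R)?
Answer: -13165/7579 ≈ -1.7370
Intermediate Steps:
R = -10 (R = -14 + 4 = -10)
b = -8608
S(U, G) = (-10 + G)*(179 + U) (S(U, G) = (U + 179)*(G - 10) = (179 + U)*(-10 + G) = (-10 + G)*(179 + U))
(S(-83, k(-13, -9)) + 2893)/(1029 + b) = ((-1790 - 10*(-83) + 179*(-13*(-9)) - 13*(-9)*(-83)) + 2893)/(1029 - 8608) = ((-1790 + 830 + 179*117 + 117*(-83)) + 2893)/(-7579) = ((-1790 + 830 + 20943 - 9711) + 2893)*(-1/7579) = (10272 + 2893)*(-1/7579) = 13165*(-1/7579) = -13165/7579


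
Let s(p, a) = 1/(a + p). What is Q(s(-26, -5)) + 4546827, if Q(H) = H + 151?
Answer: 140956317/31 ≈ 4.5470e+6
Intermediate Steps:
Q(H) = 151 + H
Q(s(-26, -5)) + 4546827 = (151 + 1/(-5 - 26)) + 4546827 = (151 + 1/(-31)) + 4546827 = (151 - 1/31) + 4546827 = 4680/31 + 4546827 = 140956317/31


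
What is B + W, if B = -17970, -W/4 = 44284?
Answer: -195106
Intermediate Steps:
W = -177136 (W = -4*44284 = -177136)
B + W = -17970 - 177136 = -195106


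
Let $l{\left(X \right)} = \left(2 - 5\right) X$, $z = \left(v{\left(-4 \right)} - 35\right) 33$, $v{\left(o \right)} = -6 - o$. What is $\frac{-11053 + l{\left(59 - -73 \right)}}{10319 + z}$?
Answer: $- \frac{11449}{9098} \approx -1.2584$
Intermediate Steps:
$z = -1221$ ($z = \left(\left(-6 - -4\right) - 35\right) 33 = \left(\left(-6 + 4\right) - 35\right) 33 = \left(-2 - 35\right) 33 = \left(-37\right) 33 = -1221$)
$l{\left(X \right)} = - 3 X$
$\frac{-11053 + l{\left(59 - -73 \right)}}{10319 + z} = \frac{-11053 - 3 \left(59 - -73\right)}{10319 - 1221} = \frac{-11053 - 3 \left(59 + 73\right)}{9098} = \left(-11053 - 396\right) \frac{1}{9098} = \left(-11449\right) \frac{1}{9098} = - \frac{11449}{9098}$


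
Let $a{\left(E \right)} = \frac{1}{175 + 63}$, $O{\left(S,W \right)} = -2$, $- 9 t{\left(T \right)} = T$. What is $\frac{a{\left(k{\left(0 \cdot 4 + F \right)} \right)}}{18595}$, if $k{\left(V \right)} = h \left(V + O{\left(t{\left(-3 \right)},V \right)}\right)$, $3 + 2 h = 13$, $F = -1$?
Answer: $\frac{1}{4425610} \approx 2.2596 \cdot 10^{-7}$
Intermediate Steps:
$t{\left(T \right)} = - \frac{T}{9}$
$h = 5$ ($h = - \frac{3}{2} + \frac{1}{2} \cdot 13 = - \frac{3}{2} + \frac{13}{2} = 5$)
$k{\left(V \right)} = -10 + 5 V$ ($k{\left(V \right)} = 5 \left(V - 2\right) = 5 \left(-2 + V\right) = -10 + 5 V$)
$a{\left(E \right)} = \frac{1}{238}$
$\frac{a{\left(k{\left(0 \cdot 4 + F \right)} \right)}}{18595} = \frac{1}{238 \cdot 18595} = \frac{1}{238} \cdot \frac{1}{18595} = \frac{1}{4425610}$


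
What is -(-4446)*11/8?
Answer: 24453/4 ≈ 6113.3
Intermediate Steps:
-(-4446)*11/8 = -18*(-2717/8) = 24453/4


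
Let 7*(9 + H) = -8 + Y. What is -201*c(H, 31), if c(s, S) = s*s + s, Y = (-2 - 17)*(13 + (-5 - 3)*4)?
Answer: -17312130/49 ≈ -3.5331e+5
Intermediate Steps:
Y = 361 (Y = -19*(13 - 8*4) = -19*(13 - 32) = -19*(-19) = 361)
H = 290/7 (H = -9 + (-8 + 361)/7 = -9 + (1/7)*353 = -9 + 353/7 = 290/7 ≈ 41.429)
c(s, S) = s + s**2 (c(s, S) = s**2 + s = s + s**2)
-201*c(H, 31) = -58290*(1 + 290/7)/7 = -58290*297/(7*7) = -201*86130/49 = -17312130/49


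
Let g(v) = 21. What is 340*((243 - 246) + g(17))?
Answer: 6120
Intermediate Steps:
340*((243 - 246) + g(17)) = 340*((243 - 246) + 21) = 340*(-3 + 21) = 340*18 = 6120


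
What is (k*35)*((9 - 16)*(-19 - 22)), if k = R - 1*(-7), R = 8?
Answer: 150675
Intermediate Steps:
k = 15 (k = 8 - 1*(-7) = 8 + 7 = 15)
(k*35)*((9 - 16)*(-19 - 22)) = (15*35)*((9 - 16)*(-19 - 22)) = 525*(-7*(-41)) = 525*287 = 150675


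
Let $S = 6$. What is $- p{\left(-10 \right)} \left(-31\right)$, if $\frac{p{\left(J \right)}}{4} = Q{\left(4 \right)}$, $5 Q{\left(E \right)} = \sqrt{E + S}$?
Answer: $\frac{124 \sqrt{10}}{5} \approx 78.424$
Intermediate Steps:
$Q{\left(E \right)} = \frac{\sqrt{6 + E}}{5}$ ($Q{\left(E \right)} = \frac{\sqrt{E + 6}}{5} = \frac{\sqrt{6 + E}}{5}$)
$p{\left(J \right)} = \frac{4 \sqrt{10}}{5}$ ($p{\left(J \right)} = 4 \frac{\sqrt{6 + 4}}{5} = 4 \frac{\sqrt{10}}{5} = \frac{4 \sqrt{10}}{5}$)
$- p{\left(-10 \right)} \left(-31\right) = - \frac{4 \sqrt{10}}{5} \left(-31\right) = \frac{124 \sqrt{10}}{5}$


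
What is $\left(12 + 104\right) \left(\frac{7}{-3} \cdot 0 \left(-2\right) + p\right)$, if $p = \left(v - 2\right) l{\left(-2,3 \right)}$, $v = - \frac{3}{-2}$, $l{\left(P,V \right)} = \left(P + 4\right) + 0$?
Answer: $-116$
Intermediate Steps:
$l{\left(P,V \right)} = 4 + P$ ($l{\left(P,V \right)} = \left(4 + P\right) + 0 = 4 + P$)
$v = \frac{3}{2}$ ($v = \left(-3\right) \left(- \frac{1}{2}\right) = \frac{3}{2} \approx 1.5$)
$p = -1$ ($p = \left(\frac{3}{2} - 2\right) \left(4 - 2\right) = \left(- \frac{1}{2}\right) 2 = -1$)
$\left(12 + 104\right) \left(\frac{7}{-3} \cdot 0 \left(-2\right) + p\right) = \left(12 + 104\right) \left(\frac{7}{-3} \cdot 0 \left(-2\right) - 1\right) = 116 \left(7 \left(- \frac{1}{3}\right) 0 - 1\right) = 116 \left(\left(- \frac{7}{3}\right) 0 - 1\right) = 116 \left(0 - 1\right) = 116 \left(-1\right) = -116$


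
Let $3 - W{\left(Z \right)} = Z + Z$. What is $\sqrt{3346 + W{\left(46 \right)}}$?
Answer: $\sqrt{3257} \approx 57.07$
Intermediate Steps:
$W{\left(Z \right)} = 3 - 2 Z$ ($W{\left(Z \right)} = 3 - \left(Z + Z\right) = 3 - 2 Z$)
$\sqrt{3346 + W{\left(46 \right)}} = \sqrt{3346 + \left(3 - 92\right)} = \sqrt{3346 - 89} = \sqrt{3257}$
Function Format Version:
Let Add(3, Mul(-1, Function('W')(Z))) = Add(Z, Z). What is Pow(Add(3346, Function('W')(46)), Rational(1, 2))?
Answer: Pow(3257, Rational(1, 2)) ≈ 57.070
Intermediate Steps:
Function('W')(Z) = Add(3, Mul(-2, Z)) (Function('W')(Z) = Add(3, Mul(-1, Add(Z, Z))) = Add(3, Mul(-1, Mul(2, Z))) = Add(3, Mul(-2, Z)))
Pow(Add(3346, Function('W')(46)), Rational(1, 2)) = Pow(Add(3346, Add(3, Mul(-2, 46))), Rational(1, 2)) = Pow(Add(3346, Add(3, -92)), Rational(1, 2)) = Pow(Add(3346, -89), Rational(1, 2)) = Pow(3257, Rational(1, 2))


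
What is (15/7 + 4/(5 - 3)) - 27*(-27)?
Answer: 5132/7 ≈ 733.14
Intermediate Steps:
(15/7 + 4/(5 - 3)) - 27*(-27) = (15*(1/7) + 4/2) + 729 = (15/7 + 4*(1/2)) + 729 = (15/7 + 2) + 729 = 29/7 + 729 = 5132/7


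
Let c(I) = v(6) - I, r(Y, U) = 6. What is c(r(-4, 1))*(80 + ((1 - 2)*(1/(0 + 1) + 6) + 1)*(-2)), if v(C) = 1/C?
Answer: -1610/3 ≈ -536.67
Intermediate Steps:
c(I) = ⅙ - I (c(I) = 1/6 - I = ⅙ - I)
c(r(-4, 1))*(80 + ((1 - 2)*(1/(0 + 1) + 6) + 1)*(-2)) = (⅙ - 1*6)*(80 + ((1 - 2)*(1/(0 + 1) + 6) + 1)*(-2)) = (⅙ - 6)*(80 + (-(1/1 + 6) + 1)*(-2)) = -35*(80 + (-(1 + 6) + 1)*(-2))/6 = -35*(80 + (-1*7 + 1)*(-2))/6 = -35*(80 + (-7 + 1)*(-2))/6 = -35*(80 - 6*(-2))/6 = -35*(80 + 12)/6 = -35/6*92 = -1610/3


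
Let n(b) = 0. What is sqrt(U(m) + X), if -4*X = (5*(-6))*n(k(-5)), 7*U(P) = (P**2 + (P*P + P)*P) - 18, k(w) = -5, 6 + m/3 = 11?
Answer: 9*sqrt(329)/7 ≈ 23.321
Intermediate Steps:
m = 15 (m = -18 + 3*11 = -18 + 33 = 15)
U(P) = -18/7 + P**2/7 + P*(P + P**2)/7 (U(P) = ((P**2 + (P*P + P)*P) - 18)/7 = ((P**2 + (P**2 + P)*P) - 18)/7 = ((P**2 + (P + P**2)*P) - 18)/7 = ((P**2 + P*(P + P**2)) - 18)/7 = (-18 + P**2 + P*(P + P**2))/7 = -18/7 + P**2/7 + P*(P + P**2)/7)
X = 0 (X = -5*(-6)*0/4 = -(-15)*0/2 = -1/4*0 = 0)
sqrt(U(m) + X) = sqrt((-18/7 + (1/7)*15**3 + (2/7)*15**2) + 0) = sqrt((-18/7 + (1/7)*3375 + (2/7)*225) + 0) = sqrt((-18/7 + 3375/7 + 450/7) + 0) = sqrt(3807/7 + 0) = sqrt(3807/7) = 9*sqrt(329)/7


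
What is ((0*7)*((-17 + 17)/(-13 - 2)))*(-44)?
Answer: 0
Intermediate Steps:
((0*7)*((-17 + 17)/(-13 - 2)))*(-44) = (0*(0/(-15)))*(-44) = (0*(0*(-1/15)))*(-44) = (0*0)*(-44) = 0*(-44) = 0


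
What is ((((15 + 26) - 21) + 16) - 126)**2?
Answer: 8100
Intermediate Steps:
((((15 + 26) - 21) + 16) - 126)**2 = (((41 - 21) + 16) - 126)**2 = ((20 + 16) - 126)**2 = (36 - 126)**2 = (-90)**2 = 8100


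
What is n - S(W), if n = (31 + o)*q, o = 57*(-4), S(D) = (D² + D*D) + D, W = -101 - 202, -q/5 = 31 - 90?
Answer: -241430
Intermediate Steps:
q = 295 (q = -5*(31 - 90) = -5*(-59) = 295)
W = -303
S(D) = D + 2*D² (S(D) = (D² + D²) + D = 2*D² + D = D + 2*D²)
o = -228
n = -58115 (n = (31 - 228)*295 = -197*295 = -58115)
n - S(W) = -58115 - (-303)*(1 + 2*(-303)) = -58115 - (-303)*(1 - 606) = -58115 - (-303)*(-605) = -58115 - 1*183315 = -58115 - 183315 = -241430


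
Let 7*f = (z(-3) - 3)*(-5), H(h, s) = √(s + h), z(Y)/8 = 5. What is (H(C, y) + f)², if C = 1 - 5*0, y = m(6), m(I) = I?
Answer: 34568/49 - 370*√7/7 ≈ 565.62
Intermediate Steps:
y = 6
z(Y) = 40 (z(Y) = 8*5 = 40)
C = 1 (C = 1 + 0 = 1)
H(h, s) = √(h + s)
f = -185/7 (f = ((40 - 3)*(-5))/7 = (37*(-5))/7 = (⅐)*(-185) = -185/7 ≈ -26.429)
(H(C, y) + f)² = (√(1 + 6) - 185/7)² = (√7 - 185/7)² = (-185/7 + √7)²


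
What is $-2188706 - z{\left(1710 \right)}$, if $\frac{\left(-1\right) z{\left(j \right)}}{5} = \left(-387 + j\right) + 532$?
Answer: $-2179431$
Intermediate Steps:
$z{\left(j \right)} = -725 - 5 j$ ($z{\left(j \right)} = - 5 \left(\left(-387 + j\right) + 532\right) = - 5 \left(145 + j\right) = -725 - 5 j$)
$-2188706 - z{\left(1710 \right)} = -2188706 - \left(-725 - 8550\right) = -2188706 - -9275 = -2188706 + 9275 = -2179431$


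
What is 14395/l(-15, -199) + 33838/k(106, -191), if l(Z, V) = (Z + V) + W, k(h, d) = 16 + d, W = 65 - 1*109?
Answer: -1607047/6450 ≈ -249.15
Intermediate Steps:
W = -44 (W = 65 - 109 = -44)
l(Z, V) = -44 + V + Z (l(Z, V) = (Z + V) - 44 = (V + Z) - 44 = -44 + V + Z)
14395/l(-15, -199) + 33838/k(106, -191) = 14395/(-44 - 199 - 15) + 33838/(16 - 191) = 14395/(-258) + 33838/(-175) = 14395*(-1/258) + 33838*(-1/175) = -14395/258 - 4834/25 = -1607047/6450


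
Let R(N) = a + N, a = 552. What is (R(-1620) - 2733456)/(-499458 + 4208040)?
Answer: -455754/618097 ≈ -0.73735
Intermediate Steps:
R(N) = 552 + N
(R(-1620) - 2733456)/(-499458 + 4208040) = ((552 - 1620) - 2733456)/(-499458 + 4208040) = (-1068 - 2733456)/3708582 = -2734524*1/3708582 = -455754/618097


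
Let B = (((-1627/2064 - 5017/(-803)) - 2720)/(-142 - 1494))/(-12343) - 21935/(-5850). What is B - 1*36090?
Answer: -235507985840472219203/6526252580253120 ≈ -36086.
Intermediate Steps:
B = 24469780862881597/6526252580253120 (B = (((-1627*1/2064 - 5017*(-1/803)) - 2720)/(-1636))*(-1/12343) - 21935*(-1/5850) = (((-1627/2064 + 5017/803) - 2720)*(-1/1636))*(-1/12343) + 4387/1170 = ((9048607/1657392 - 2720)*(-1/1636))*(-1/12343) + 4387/1170 = -4499057633/1657392*(-1/1636)*(-1/12343) + 4387/1170 = (4499057633/2711493312)*(-1/12343) + 4387/1170 = -4499057633/33467961950016 + 4387/1170 = 24469780862881597/6526252580253120 ≈ 3.7494)
B - 1*36090 = 24469780862881597/6526252580253120 - 1*36090 = 24469780862881597/6526252580253120 - 36090 = -235507985840472219203/6526252580253120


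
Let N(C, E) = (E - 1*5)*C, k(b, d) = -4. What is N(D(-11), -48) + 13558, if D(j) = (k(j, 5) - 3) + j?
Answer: 14512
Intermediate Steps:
D(j) = -7 + j (D(j) = (-4 - 3) + j = -7 + j)
N(C, E) = C*(-5 + E) (N(C, E) = (E - 5)*C = (-5 + E)*C = C*(-5 + E))
N(D(-11), -48) + 13558 = (-7 - 11)*(-5 - 48) + 13558 = -18*(-53) + 13558 = 954 + 13558 = 14512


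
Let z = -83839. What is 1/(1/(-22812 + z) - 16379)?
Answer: -106651/1746836730 ≈ -6.1054e-5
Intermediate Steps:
1/(1/(-22812 + z) - 16379) = 1/(1/(-22812 - 83839) - 16379) = 1/(1/(-106651) - 16379) = 1/(-1/106651 - 16379) = 1/(-1746836730/106651) = -106651/1746836730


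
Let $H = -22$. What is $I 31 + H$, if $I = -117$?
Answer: $-3649$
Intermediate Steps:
$I 31 + H = \left(-117\right) 31 - 22 = -3627 - 22 = -3649$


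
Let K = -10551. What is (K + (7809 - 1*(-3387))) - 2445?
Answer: -1800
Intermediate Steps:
(K + (7809 - 1*(-3387))) - 2445 = (-10551 + (7809 - 1*(-3387))) - 2445 = (-10551 + (7809 + 3387)) - 2445 = (-10551 + 11196) - 2445 = 645 - 2445 = -1800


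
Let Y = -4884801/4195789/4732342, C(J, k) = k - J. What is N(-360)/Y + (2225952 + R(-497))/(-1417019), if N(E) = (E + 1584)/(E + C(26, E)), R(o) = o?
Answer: 5739783370429260055183/860617407975229 ≈ 6.6694e+6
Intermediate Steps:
N(E) = (1584 + E)/(-26 + 2*E) (N(E) = (E + 1584)/(E + (E - 1*26)) = (1584 + E)/(E + (E - 26)) = (1584 + E)/(E + (-26 + E)) = (1584 + E)/(-26 + 2*E))
Y = -4884801/19855908507838 (Y = -4884801*1/4195789*(1/4732342) = -4884801/4195789*1/4732342 = -4884801/19855908507838 ≈ -2.4601e-7)
N(-360)/Y + (2225952 + R(-497))/(-1417019) = ((1584 - 360)/(2*(-13 - 360)))/(-4884801/19855908507838) + (2225952 - 497)/(-1417019) = ((1/2)*1224/(-373))*(-19855908507838/4884801) + 2225455*(-1/1417019) = ((1/2)*(-1/373)*1224)*(-19855908507838/4884801) - 2225455/1417019 = -612/373*(-19855908507838/4884801) - 2225455/1417019 = 4050605335598952/607343591 - 2225455/1417019 = 5739783370429260055183/860617407975229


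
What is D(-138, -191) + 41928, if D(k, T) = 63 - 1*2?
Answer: 41989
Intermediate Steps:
D(k, T) = 61 (D(k, T) = 63 - 2 = 61)
D(-138, -191) + 41928 = 61 + 41928 = 41989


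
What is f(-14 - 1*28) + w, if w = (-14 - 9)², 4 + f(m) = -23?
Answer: 502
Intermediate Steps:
f(m) = -27 (f(m) = -4 - 23 = -27)
w = 529 (w = (-23)² = 529)
f(-14 - 1*28) + w = -27 + 529 = 502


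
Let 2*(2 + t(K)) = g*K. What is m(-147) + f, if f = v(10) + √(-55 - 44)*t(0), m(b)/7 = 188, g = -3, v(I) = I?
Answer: 1326 - 6*I*√11 ≈ 1326.0 - 19.9*I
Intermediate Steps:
m(b) = 1316 (m(b) = 7*188 = 1316)
t(K) = -2 - 3*K/2 (t(K) = -2 + (-3*K)/2 = -2 - 3*K/2)
f = 10 - 6*I*√11 (f = 10 + √(-55 - 44)*(-2 - 3/2*0) = 10 + √(-99)*(-2 + 0) = 10 + (3*I*√11)*(-2) = 10 - 6*I*√11 ≈ 10.0 - 19.9*I)
m(-147) + f = 1316 + (10 - 6*I*√11) = 1326 - 6*I*√11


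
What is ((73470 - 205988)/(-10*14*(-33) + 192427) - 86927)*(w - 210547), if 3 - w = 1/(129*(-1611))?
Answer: 4332213944772298165/236705841 ≈ 1.8302e+10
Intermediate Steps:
w = 623458/207819 (w = 3 - 1/(129*(-1611)) = 3 - 1/(-207819) = 3 - 1*(-1/207819) = 3 + 1/207819 = 623458/207819 ≈ 3.0000)
((73470 - 205988)/(-10*14*(-33) + 192427) - 86927)*(w - 210547) = ((73470 - 205988)/(-10*14*(-33) + 192427) - 86927)*(623458/207819 - 210547) = (-132518/(-140*(-33) + 192427) - 86927)*(-43755043535/207819) = (-132518/(4620 + 192427) - 86927)*(-43755043535/207819) = (-132518/197047 - 86927)*(-43755043535/207819) = (-132518*1/197047 - 86927)*(-43755043535/207819) = (-766/1139 - 86927)*(-43755043535/207819) = -99010619/1139*(-43755043535/207819) = 4332213944772298165/236705841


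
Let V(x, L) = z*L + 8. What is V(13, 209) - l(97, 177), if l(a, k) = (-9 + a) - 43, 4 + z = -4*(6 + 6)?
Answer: -10905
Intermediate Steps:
z = -52 (z = -4 - 4*(6 + 6) = -4 - 4*12 = -4 - 48 = -52)
V(x, L) = 8 - 52*L (V(x, L) = -52*L + 8 = 8 - 52*L)
l(a, k) = -52 + a
V(13, 209) - l(97, 177) = (8 - 52*209) - (-52 + 97) = (8 - 10868) - 1*45 = -10860 - 45 = -10905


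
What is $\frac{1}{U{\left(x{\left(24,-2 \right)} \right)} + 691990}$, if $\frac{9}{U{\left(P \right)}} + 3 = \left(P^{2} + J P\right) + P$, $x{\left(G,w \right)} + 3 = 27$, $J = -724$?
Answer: $\frac{5593}{3870300067} \approx 1.4451 \cdot 10^{-6}$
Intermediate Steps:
$x{\left(G,w \right)} = 24$ ($x{\left(G,w \right)} = -3 + 27 = 24$)
$U{\left(P \right)} = \frac{9}{-3 + P^{2} - 723 P}$ ($U{\left(P \right)} = \frac{9}{-3 + \left(\left(P^{2} - 724 P\right) + P\right)} = \frac{9}{-3 + \left(P^{2} - 723 P\right)} = \frac{9}{-3 + P^{2} - 723 P}$)
$\frac{1}{U{\left(x{\left(24,-2 \right)} \right)} + 691990} = \frac{1}{\frac{9}{-3 + 24^{2} - 17352} + 691990} = \frac{1}{\frac{9}{-3 + 576 - 17352} + 691990} = \frac{1}{\frac{9}{-16779} + 691990} = \frac{1}{9 \left(- \frac{1}{16779}\right) + 691990} = \frac{1}{- \frac{3}{5593} + 691990} = \frac{1}{\frac{3870300067}{5593}} = \frac{5593}{3870300067}$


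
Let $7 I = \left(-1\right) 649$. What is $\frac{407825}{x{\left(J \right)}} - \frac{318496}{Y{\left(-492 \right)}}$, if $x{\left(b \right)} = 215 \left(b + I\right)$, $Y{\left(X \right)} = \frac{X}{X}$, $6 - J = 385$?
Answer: $- \frac{45222544011}{141986} \approx -3.185 \cdot 10^{5}$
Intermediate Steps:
$J = -379$ ($J = 6 - 385 = -379$)
$Y{\left(X \right)} = 1$
$I = - \frac{649}{7}$ ($I = \frac{\left(-1\right) 649}{7} = \frac{1}{7} \left(-649\right) = - \frac{649}{7} \approx -92.714$)
$x{\left(b \right)} = - \frac{139535}{7} + 215 b$ ($x{\left(b \right)} = 215 \left(b - \frac{649}{7}\right) = 215 \left(- \frac{649}{7} + b\right) = - \frac{139535}{7} + 215 b$)
$\frac{407825}{x{\left(J \right)}} - \frac{318496}{Y{\left(-492 \right)}} = \frac{407825}{- \frac{139535}{7} + 215 \left(-379\right)} - \frac{318496}{1} = \frac{407825}{- \frac{139535}{7} - 81485} - 318496 = \frac{407825}{- \frac{709930}{7}} - 318496 = 407825 \left(- \frac{7}{709930}\right) - 318496 = - \frac{570955}{141986} - 318496 = - \frac{45222544011}{141986}$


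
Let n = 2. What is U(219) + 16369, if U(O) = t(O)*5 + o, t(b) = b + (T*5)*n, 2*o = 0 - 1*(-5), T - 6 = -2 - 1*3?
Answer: 35033/2 ≈ 17517.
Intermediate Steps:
T = 1 (T = 6 + (-2 - 1*3) = 6 + (-2 - 3) = 6 - 5 = 1)
o = 5/2 (o = (0 - 1*(-5))/2 = (0 + 5)/2 = (½)*5 = 5/2 ≈ 2.5000)
t(b) = 10 + b (t(b) = b + (1*5)*2 = b + 5*2 = b + 10 = 10 + b)
U(O) = 105/2 + 5*O (U(O) = (10 + O)*5 + 5/2 = (50 + 5*O) + 5/2 = 105/2 + 5*O)
U(219) + 16369 = (105/2 + 5*219) + 16369 = (105/2 + 1095) + 16369 = 2295/2 + 16369 = 35033/2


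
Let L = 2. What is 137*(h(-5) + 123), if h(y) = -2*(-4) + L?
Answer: 18221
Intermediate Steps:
h(y) = 10 (h(y) = -2*(-4) + 2 = 8 + 2 = 10)
137*(h(-5) + 123) = 137*(10 + 123) = 137*133 = 18221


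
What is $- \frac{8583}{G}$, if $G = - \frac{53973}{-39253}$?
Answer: $- \frac{112302833}{17991} \approx -6242.2$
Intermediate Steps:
$G = \frac{53973}{39253}$ ($G = \left(-53973\right) \left(- \frac{1}{39253}\right) = \frac{53973}{39253} \approx 1.375$)
$- \frac{8583}{G} = - \frac{8583}{\frac{53973}{39253}} = \left(-8583\right) \frac{39253}{53973} = - \frac{112302833}{17991}$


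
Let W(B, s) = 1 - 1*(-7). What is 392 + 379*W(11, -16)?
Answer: 3424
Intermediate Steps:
W(B, s) = 8 (W(B, s) = 1 + 7 = 8)
392 + 379*W(11, -16) = 392 + 379*8 = 392 + 3032 = 3424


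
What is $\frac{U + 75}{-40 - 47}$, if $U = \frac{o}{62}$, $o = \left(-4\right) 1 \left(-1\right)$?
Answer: $- \frac{2327}{2697} \approx -0.86281$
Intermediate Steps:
$o = 4$ ($o = \left(-4\right) \left(-1\right) = 4$)
$U = \frac{2}{31}$ ($U = \frac{4}{62} = 4 \cdot \frac{1}{62} = \frac{2}{31} \approx 0.064516$)
$\frac{U + 75}{-40 - 47} = \frac{\frac{2}{31} + 75}{-40 - 47} = \frac{2327}{31 \left(-40 - 47\right)} = \frac{2327}{31 \left(-87\right)} = \frac{2327}{31} \left(- \frac{1}{87}\right) = - \frac{2327}{2697}$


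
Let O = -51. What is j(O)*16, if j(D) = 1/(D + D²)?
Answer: 8/1275 ≈ 0.0062745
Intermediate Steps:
j(O)*16 = (1/((-51)*(1 - 51)))*16 = -1/51/(-50)*16 = -1/51*(-1/50)*16 = (1/2550)*16 = 8/1275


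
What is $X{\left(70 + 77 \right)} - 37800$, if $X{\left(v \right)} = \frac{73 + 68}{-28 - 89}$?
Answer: $- \frac{1474247}{39} \approx -37801.0$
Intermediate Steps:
$X{\left(v \right)} = - \frac{47}{39}$ ($X{\left(v \right)} = \frac{141}{-117} = 141 \left(- \frac{1}{117}\right) = - \frac{47}{39}$)
$X{\left(70 + 77 \right)} - 37800 = - \frac{47}{39} - 37800 = - \frac{1474247}{39}$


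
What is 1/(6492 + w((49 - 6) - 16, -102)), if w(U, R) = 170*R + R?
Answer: -1/10950 ≈ -9.1324e-5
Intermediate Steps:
w(U, R) = 171*R
1/(6492 + w((49 - 6) - 16, -102)) = 1/(6492 + 171*(-102)) = 1/(6492 - 17442) = 1/(-10950) = -1/10950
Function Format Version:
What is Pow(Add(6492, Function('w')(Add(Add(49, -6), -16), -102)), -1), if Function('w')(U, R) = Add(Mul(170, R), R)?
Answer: Rational(-1, 10950) ≈ -9.1324e-5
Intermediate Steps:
Function('w')(U, R) = Mul(171, R)
Pow(Add(6492, Function('w')(Add(Add(49, -6), -16), -102)), -1) = Pow(Add(6492, Mul(171, -102)), -1) = Pow(Add(6492, -17442), -1) = Pow(-10950, -1) = Rational(-1, 10950)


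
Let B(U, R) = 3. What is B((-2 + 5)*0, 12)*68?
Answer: 204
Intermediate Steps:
B((-2 + 5)*0, 12)*68 = 3*68 = 204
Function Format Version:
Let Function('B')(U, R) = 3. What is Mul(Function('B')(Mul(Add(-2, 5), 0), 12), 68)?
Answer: 204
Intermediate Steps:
Mul(Function('B')(Mul(Add(-2, 5), 0), 12), 68) = Mul(3, 68) = 204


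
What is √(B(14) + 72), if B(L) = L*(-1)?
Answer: √58 ≈ 7.6158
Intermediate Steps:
B(L) = -L
√(B(14) + 72) = √(-1*14 + 72) = √(-14 + 72) = √58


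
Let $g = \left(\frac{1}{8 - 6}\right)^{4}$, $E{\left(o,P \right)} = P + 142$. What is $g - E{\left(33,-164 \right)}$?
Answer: $\frac{353}{16} \approx 22.063$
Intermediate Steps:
$E{\left(o,P \right)} = 142 + P$
$g = \frac{1}{16}$ ($g = \left(\frac{1}{2}\right)^{4} = \frac{1}{16} \approx 0.0625$)
$g - E{\left(33,-164 \right)} = \frac{1}{16} - \left(142 - 164\right) = \frac{1}{16} - -22 = \frac{1}{16} + 22 = \frac{353}{16}$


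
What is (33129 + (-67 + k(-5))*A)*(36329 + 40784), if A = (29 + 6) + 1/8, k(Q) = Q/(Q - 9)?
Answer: 265906830075/112 ≈ 2.3742e+9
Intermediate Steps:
k(Q) = Q/(-9 + Q)
A = 281/8 (A = 35 + ⅛ = 281/8 ≈ 35.125)
(33129 + (-67 + k(-5))*A)*(36329 + 40784) = (33129 + (-67 - 5/(-9 - 5))*(281/8))*(36329 + 40784) = (33129 + (-67 - 5/(-14))*(281/8))*77113 = (33129 + (-67 - 5*(-1/14))*(281/8))*77113 = (33129 + (-67 + 5/14)*(281/8))*77113 = (33129 - 933/14*281/8)*77113 = (33129 - 262173/112)*77113 = (3448275/112)*77113 = 265906830075/112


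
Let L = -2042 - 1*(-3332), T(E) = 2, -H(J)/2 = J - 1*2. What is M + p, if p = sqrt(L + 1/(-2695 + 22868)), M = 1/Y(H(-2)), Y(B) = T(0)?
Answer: 1/2 + sqrt(524965428583)/20173 ≈ 36.417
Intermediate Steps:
H(J) = 4 - 2*J (H(J) = -2*(J - 1*2) = -2*(J - 2) = -2*(-2 + J) = 4 - 2*J)
Y(B) = 2
L = 1290 (L = -2042 + 3332 = 1290)
M = 1/2 ≈ 0.50000
p = sqrt(524965428583)/20173 (p = sqrt(1290 + 1/(-2695 + 22868)) = sqrt(1290 + 1/20173) = sqrt(26023171/20173) = sqrt(524965428583)/20173 ≈ 35.917)
M + p = 1/2 + sqrt(524965428583)/20173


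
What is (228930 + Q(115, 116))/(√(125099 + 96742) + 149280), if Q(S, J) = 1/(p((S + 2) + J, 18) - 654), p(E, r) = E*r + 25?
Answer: 816135451/533862315 ≈ 1.5287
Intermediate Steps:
p(E, r) = 25 + E*r
Q(S, J) = 1/(-593 + 18*J + 18*S) (Q(S, J) = 1/((25 + ((S + 2) + J)*18) - 654) = 1/((25 + ((2 + S) + J)*18) - 654) = 1/((25 + (2 + J + S)*18) - 654) = 1/((25 + (36 + 18*J + 18*S)) - 654) = 1/((61 + 18*J + 18*S) - 654) = 1/(-593 + 18*J + 18*S))
(228930 + Q(115, 116))/(√(125099 + 96742) + 149280) = (228930 + 1/(-593 + 18*116 + 18*115))/(√(125099 + 96742) + 149280) = (228930 + 1/(-593 + 2088 + 2070))/(√221841 + 149280) = (228930 + 1/3565)/(471 + 149280) = (228930 + 1/3565)/149751 = (816135451/3565)*(1/149751) = 816135451/533862315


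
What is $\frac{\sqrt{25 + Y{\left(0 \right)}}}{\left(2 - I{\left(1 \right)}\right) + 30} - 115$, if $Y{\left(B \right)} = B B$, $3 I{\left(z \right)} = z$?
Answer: $- \frac{2182}{19} \approx -114.84$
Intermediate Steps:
$I{\left(z \right)} = \frac{z}{3}$
$Y{\left(B \right)} = B^{2}$
$\frac{\sqrt{25 + Y{\left(0 \right)}}}{\left(2 - I{\left(1 \right)}\right) + 30} - 115 = \frac{\sqrt{25 + 0^{2}}}{\left(2 - \frac{1}{3} \cdot 1\right) + 30} - 115 = \frac{\sqrt{25 + 0}}{\left(2 - \frac{1}{3}\right) + 30} - 115 = \frac{\sqrt{25}}{\left(2 - \frac{1}{3}\right) + 30} - 115 = \frac{5}{\frac{5}{3} + 30} - 115 = \frac{5}{\frac{95}{3}} - 115 = 5 \cdot \frac{3}{95} - 115 = \frac{3}{19} - 115 = - \frac{2182}{19}$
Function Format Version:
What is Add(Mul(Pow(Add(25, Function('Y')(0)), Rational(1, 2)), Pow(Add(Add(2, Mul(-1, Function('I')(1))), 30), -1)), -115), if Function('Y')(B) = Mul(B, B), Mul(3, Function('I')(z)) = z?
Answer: Rational(-2182, 19) ≈ -114.84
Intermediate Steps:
Function('I')(z) = Mul(Rational(1, 3), z)
Function('Y')(B) = Pow(B, 2)
Add(Mul(Pow(Add(25, Function('Y')(0)), Rational(1, 2)), Pow(Add(Add(2, Mul(-1, Function('I')(1))), 30), -1)), -115) = Add(Mul(Pow(Add(25, Pow(0, 2)), Rational(1, 2)), Pow(Add(Add(2, Mul(-1, Mul(Rational(1, 3), 1))), 30), -1)), -115) = Add(Mul(Pow(Add(25, 0), Rational(1, 2)), Pow(Add(Add(2, Mul(-1, Rational(1, 3))), 30), -1)), -115) = Add(Mul(Pow(25, Rational(1, 2)), Pow(Add(Add(2, Rational(-1, 3)), 30), -1)), -115) = Add(Mul(5, Pow(Add(Rational(5, 3), 30), -1)), -115) = Add(Mul(5, Pow(Rational(95, 3), -1)), -115) = Add(Mul(5, Rational(3, 95)), -115) = Add(Rational(3, 19), -115) = Rational(-2182, 19)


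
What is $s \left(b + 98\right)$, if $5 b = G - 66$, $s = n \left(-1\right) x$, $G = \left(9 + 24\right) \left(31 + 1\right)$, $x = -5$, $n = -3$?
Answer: $-4440$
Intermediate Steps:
$G = 1056$ ($G = 33 \cdot 32 = 1056$)
$s = -15$ ($s = \left(-3\right) \left(-1\right) \left(-5\right) = 3 \left(-5\right) = -15$)
$b = 198$ ($b = \frac{1056 - 66}{5} = \frac{1}{5} \cdot 990 = 198$)
$s \left(b + 98\right) = - 15 \left(198 + 98\right) = \left(-15\right) 296 = -4440$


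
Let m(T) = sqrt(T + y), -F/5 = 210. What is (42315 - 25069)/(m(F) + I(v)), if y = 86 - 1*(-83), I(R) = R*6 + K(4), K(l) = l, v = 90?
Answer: 9381824/296817 - 17246*I*sqrt(881)/296817 ≈ 31.608 - 1.7246*I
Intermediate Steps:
F = -1050 (F = -5*210 = -1050)
I(R) = 4 + 6*R (I(R) = R*6 + 4 = 6*R + 4 = 4 + 6*R)
y = 169 (y = 86 + 83 = 169)
m(T) = sqrt(169 + T) (m(T) = sqrt(T + 169) = sqrt(169 + T))
(42315 - 25069)/(m(F) + I(v)) = (42315 - 25069)/(sqrt(169 - 1050) + (4 + 6*90)) = 17246/(sqrt(-881) + (4 + 540)) = 17246/(I*sqrt(881) + 544) = 17246/(544 + I*sqrt(881))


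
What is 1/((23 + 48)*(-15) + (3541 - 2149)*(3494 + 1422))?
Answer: 1/6842007 ≈ 1.4616e-7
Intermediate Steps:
1/((23 + 48)*(-15) + (3541 - 2149)*(3494 + 1422)) = 1/(71*(-15) + 1392*4916) = 1/(-1065 + 6843072) = 1/6842007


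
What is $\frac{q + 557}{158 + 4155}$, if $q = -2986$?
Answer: $- \frac{2429}{4313} \approx -0.56318$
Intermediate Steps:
$\frac{q + 557}{158 + 4155} = \frac{-2986 + 557}{158 + 4155} = - \frac{2429}{4313}$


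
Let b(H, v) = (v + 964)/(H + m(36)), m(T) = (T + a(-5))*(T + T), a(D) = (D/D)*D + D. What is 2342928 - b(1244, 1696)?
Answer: 96060013/41 ≈ 2.3429e+6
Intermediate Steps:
a(D) = 2*D (a(D) = 1*D + D = D + D = 2*D)
m(T) = 2*T*(-10 + T) (m(T) = (T + 2*(-5))*(T + T) = (T - 10)*(2*T) = (-10 + T)*(2*T) = 2*T*(-10 + T))
b(H, v) = (964 + v)/(1872 + H) (b(H, v) = (v + 964)/(H + 2*36*(-10 + 36)) = (964 + v)/(H + 2*36*26) = (964 + v)/(H + 1872) = (964 + v)/(1872 + H))
2342928 - b(1244, 1696) = 2342928 - (964 + 1696)/(1872 + 1244) = 2342928 - 2660/3116 = 2342928 - 1*35/41 = 2342928 - 35/41 = 96060013/41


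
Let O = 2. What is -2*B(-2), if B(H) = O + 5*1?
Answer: -14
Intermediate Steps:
B(H) = 7 (B(H) = 2 + 5*1 = 2 + 5 = 7)
-2*B(-2) = -2*7 = -14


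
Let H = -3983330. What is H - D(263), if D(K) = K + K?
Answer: -3983856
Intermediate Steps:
D(K) = 2*K
H - D(263) = -3983330 - 2*263 = -3983330 - 1*526 = -3983330 - 526 = -3983856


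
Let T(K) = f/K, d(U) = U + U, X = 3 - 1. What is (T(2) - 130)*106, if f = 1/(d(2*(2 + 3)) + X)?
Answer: -303107/22 ≈ -13778.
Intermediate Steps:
X = 2
d(U) = 2*U
f = 1/22 (f = 1/(2*(2*(2 + 3)) + 2) = 1/(2*(2*5) + 2) = 1/(2*10 + 2) = 1/(20 + 2) = 1/22 ≈ 0.045455)
T(K) = 1/(22*K)
(T(2) - 130)*106 = ((1/22)/2 - 130)*106 = ((1/22)*(½) - 130)*106 = (1/44 - 130)*106 = -5719/44*106 = -303107/22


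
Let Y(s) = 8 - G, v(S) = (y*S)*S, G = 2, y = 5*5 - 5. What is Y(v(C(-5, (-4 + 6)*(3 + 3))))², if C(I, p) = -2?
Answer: 36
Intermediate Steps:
y = 20 (y = 25 - 5 = 20)
v(S) = 20*S² (v(S) = (20*S)*S = 20*S²)
Y(s) = 6 (Y(s) = 8 - 1*2 = 8 - 2 = 6)
Y(v(C(-5, (-4 + 6)*(3 + 3))))² = 6² = 36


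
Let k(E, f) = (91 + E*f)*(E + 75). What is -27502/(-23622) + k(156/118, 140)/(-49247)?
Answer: 1490988151420/2024745639477 ≈ 0.73638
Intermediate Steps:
k(E, f) = (75 + E)*(91 + E*f) (k(E, f) = (91 + E*f)*(75 + E) = (75 + E)*(91 + E*f))
-27502/(-23622) + k(156/118, 140)/(-49247) = -27502/(-23622) + (6825 + 91*(156/118) + 140*(156/118)² + 75*(156/118)*140)/(-49247) = -27502*(-1/23622) + (6825 + 91*(156*(1/118)) + 140*(156*(1/118))² + 75*(156*(1/118))*140)*(-1/49247) = 13751/11811 + (6825 + 91*(78/59) + 140*(78/59)² + 75*(78/59)*140)*(-1/49247) = 13751/11811 + (6825 + 7098/59 + 140*(6084/3481) + 819000/59)*(-1/49247) = 13751/11811 + (6825 + 7098/59 + 851760/3481 + 819000/59)*(-1/49247) = 13751/11811 + (73349367/3481)*(-1/49247) = 13751/11811 - 73349367/171428807 = 1490988151420/2024745639477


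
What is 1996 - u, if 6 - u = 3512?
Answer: 5502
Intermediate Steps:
u = -3506 (u = 6 - 1*3512 = 6 - 3512 = -3506)
1996 - u = 1996 - 1*(-3506) = 1996 + 3506 = 5502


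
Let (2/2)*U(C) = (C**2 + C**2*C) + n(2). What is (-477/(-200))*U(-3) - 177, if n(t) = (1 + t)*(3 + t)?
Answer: -36831/200 ≈ -184.16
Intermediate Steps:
U(C) = 15 + C**2 + C**3 (U(C) = (C**2 + C**2*C) + (3 + 2**2 + 4*2) = (C**2 + C**3) + (3 + 4 + 8) = (C**2 + C**3) + 15 = 15 + C**2 + C**3)
(-477/(-200))*U(-3) - 177 = (-477/(-200))*(15 + (-3)**2 + (-3)**3) - 177 = (-477*(-1/200))*(15 + 9 - 27) - 177 = (477/200)*(-3) - 177 = -1431/200 - 177 = -36831/200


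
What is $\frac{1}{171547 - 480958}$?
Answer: $- \frac{1}{309411} \approx -3.2319 \cdot 10^{-6}$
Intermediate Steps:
$\frac{1}{171547 - 480958} = \frac{1}{-309411} = - \frac{1}{309411}$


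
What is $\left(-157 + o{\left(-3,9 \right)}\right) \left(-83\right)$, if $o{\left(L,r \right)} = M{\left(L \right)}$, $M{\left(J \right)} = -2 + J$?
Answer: $13446$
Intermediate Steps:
$o{\left(L,r \right)} = -2 + L$
$\left(-157 + o{\left(-3,9 \right)}\right) \left(-83\right) = \left(-157 - 5\right) \left(-83\right) = \left(-162\right) \left(-83\right) = 13446$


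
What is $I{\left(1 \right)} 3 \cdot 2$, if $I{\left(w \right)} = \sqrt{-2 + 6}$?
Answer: $12$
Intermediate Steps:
$I{\left(w \right)} = 2$ ($I{\left(w \right)} = \sqrt{4} = 2$)
$I{\left(1 \right)} 3 \cdot 2 = 2 \cdot 3 \cdot 2 = 6 \cdot 2 = 12$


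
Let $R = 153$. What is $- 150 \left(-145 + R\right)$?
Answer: $-1200$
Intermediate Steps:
$- 150 \left(-145 + R\right) = - 150 \left(-145 + 153\right) = \left(-150\right) 8 = -1200$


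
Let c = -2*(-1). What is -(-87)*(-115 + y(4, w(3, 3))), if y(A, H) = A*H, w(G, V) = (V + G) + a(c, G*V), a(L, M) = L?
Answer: -7221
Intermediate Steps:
c = 2
w(G, V) = 2 + G + V (w(G, V) = (V + G) + 2 = (G + V) + 2 = 2 + G + V)
-(-87)*(-115 + y(4, w(3, 3))) = -(-87)*(-115 + 4*(2 + 3 + 3)) = -(-87)*(-115 + 4*8) = -(-87)*(-115 + 32) = -(-87)*(-83) = -1*7221 = -7221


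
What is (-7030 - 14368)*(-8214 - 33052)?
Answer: 883009868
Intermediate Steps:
(-7030 - 14368)*(-8214 - 33052) = -21398*(-41266) = 883009868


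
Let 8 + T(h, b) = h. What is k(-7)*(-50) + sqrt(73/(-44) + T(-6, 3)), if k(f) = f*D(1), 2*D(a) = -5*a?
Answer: -875 + I*sqrt(7579)/22 ≈ -875.0 + 3.9572*I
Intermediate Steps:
D(a) = -5*a/2 (D(a) = (-5*a)/2 = -5*a/2)
T(h, b) = -8 + h
k(f) = -5*f/2 (k(f) = f*(-5/2*1) = f*(-5/2) = -5*f/2)
k(-7)*(-50) + sqrt(73/(-44) + T(-6, 3)) = -5/2*(-7)*(-50) + sqrt(73/(-44) + (-8 - 6)) = (35/2)*(-50) + sqrt(73*(-1/44) - 14) = -875 + sqrt(-73/44 - 14) = -875 + sqrt(-689/44) = -875 + I*sqrt(7579)/22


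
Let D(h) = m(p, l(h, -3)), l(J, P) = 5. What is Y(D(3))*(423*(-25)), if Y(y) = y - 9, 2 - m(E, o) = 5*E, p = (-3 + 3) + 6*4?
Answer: 1343025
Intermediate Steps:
p = 24 (p = 0 + 24 = 24)
m(E, o) = 2 - 5*E
D(h) = -118 (D(h) = 2 - 5*24 = 2 - 120 = -118)
Y(y) = -9 + y
Y(D(3))*(423*(-25)) = (-9 - 118)*(423*(-25)) = -127*(-10575) = 1343025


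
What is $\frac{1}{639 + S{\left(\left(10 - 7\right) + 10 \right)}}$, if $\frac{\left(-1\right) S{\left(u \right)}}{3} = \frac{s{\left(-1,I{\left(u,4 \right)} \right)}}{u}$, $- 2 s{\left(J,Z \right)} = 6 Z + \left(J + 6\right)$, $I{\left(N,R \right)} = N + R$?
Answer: $\frac{26}{16935} \approx 0.0015353$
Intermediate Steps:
$s{\left(J,Z \right)} = -3 - 3 Z - \frac{J}{2}$ ($s{\left(J,Z \right)} = - \frac{6 Z + \left(J + 6\right)}{2} = - \frac{6 Z + \left(6 + J\right)}{2} = - \frac{6 + J + 6 Z}{2} = -3 - 3 Z - \frac{J}{2}$)
$S{\left(u \right)} = - \frac{3 \left(- \frac{29}{2} - 3 u\right)}{u}$ ($S{\left(u \right)} = - 3 \frac{-3 - 3 \left(u + 4\right) - - \frac{1}{2}}{u} = - 3 \frac{-3 - 3 \left(4 + u\right) + \frac{1}{2}}{u} = - 3 \frac{-3 - \left(12 + 3 u\right) + \frac{1}{2}}{u} = - 3 \frac{- \frac{29}{2} - 3 u}{u} = - \frac{3 \left(- \frac{29}{2} - 3 u\right)}{u}$)
$\frac{1}{639 + S{\left(\left(10 - 7\right) + 10 \right)}} = \frac{1}{639 + \left(9 + \frac{87}{2 \left(\left(10 - 7\right) + 10\right)}\right)} = \frac{1}{639 + \left(9 + \frac{87}{2 \left(3 + 10\right)}\right)} = \frac{1}{639 + \left(9 + \frac{87}{2 \cdot 13}\right)} = \frac{1}{639 + \left(9 + \frac{87}{2} \cdot \frac{1}{13}\right)} = \frac{1}{639 + \left(9 + \frac{87}{26}\right)} = \frac{1}{639 + \frac{321}{26}} = \frac{1}{\frac{16935}{26}} = \frac{26}{16935}$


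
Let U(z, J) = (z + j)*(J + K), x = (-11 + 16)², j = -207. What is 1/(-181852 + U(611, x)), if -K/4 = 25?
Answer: -1/212152 ≈ -4.7136e-6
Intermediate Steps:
K = -100 (K = -4*25 = -100)
x = 25 (x = 5² = 25)
U(z, J) = (-207 + z)*(-100 + J) (U(z, J) = (z - 207)*(J - 100) = (-207 + z)*(-100 + J))
1/(-181852 + U(611, x)) = 1/(-181852 + (20700 - 207*25 - 100*611 + 25*611)) = 1/(-181852 + (20700 - 5175 - 61100 + 15275)) = 1/(-181852 - 30300) = 1/(-212152) = -1/212152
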